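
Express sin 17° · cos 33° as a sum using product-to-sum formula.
sin 17° cos 33° = (1/2)[sin(17°+33°) + sin(17°-33°)]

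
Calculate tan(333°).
tan(333°) = -0.5095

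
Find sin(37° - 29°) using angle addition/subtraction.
sin(37° - 29°) = sin 37° cos 29° - cos 37° sin 29° = 0.1392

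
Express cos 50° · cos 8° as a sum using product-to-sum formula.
cos 50° cos 8° = (1/2)[cos(50°-8°) + cos(50°+8°)]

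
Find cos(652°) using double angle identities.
cos(652°) = 2cos²326° - 1 = 0.3746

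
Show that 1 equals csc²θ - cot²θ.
RHS = 1/sin²θ - cos²θ/sin²θ = (1 - cos²θ)/sin²θ = sin²θ/sin²θ = 1 = LHS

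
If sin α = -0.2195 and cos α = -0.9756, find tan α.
tan α = sin α / cos α = 0.225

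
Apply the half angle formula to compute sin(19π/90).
sin(19π/90) = √((1 - cos 19π/45)/2) = 0.6157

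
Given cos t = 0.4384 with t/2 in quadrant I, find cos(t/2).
cos(t/2) = ±√((1 + cos t)/2); positive since t/2 ∈ QI, so cos(t/2) = 0.8481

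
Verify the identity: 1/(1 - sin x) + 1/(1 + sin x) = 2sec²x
LHS = [(1 + sin x) + (1 - sin x)] / [(1 - sin x)(1 + sin x)] = 2/(1 - sin²x) = 2/cos²x = 2sec²x = RHS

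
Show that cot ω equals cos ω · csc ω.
RHS = cos ω · (1/sin ω) = cos ω/sin ω = cot ω = LHS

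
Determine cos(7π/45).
cos(7π/45) = 0.8829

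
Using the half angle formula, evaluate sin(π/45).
sin(π/45) = √((1 - cos 2π/45)/2) = 0.06976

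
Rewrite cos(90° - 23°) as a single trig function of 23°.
cos(90° - 23°) = sin(23°)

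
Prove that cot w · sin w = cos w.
LHS = (cos w/sin w) · sin w = cos w = RHS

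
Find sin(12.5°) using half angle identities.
sin(12.5°) = √((1 - cos 25°)/2) = 0.2164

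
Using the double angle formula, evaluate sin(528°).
sin(528°) = 2 sin 264° cos 264° = 0.2079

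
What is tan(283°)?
tan(283°) = -4.331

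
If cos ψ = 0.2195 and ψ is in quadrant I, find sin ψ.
sin ψ = 0.9756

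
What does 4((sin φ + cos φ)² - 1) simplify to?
4((sin φ + cos φ)² - 1) = 4(sin(2φ)) (using Pythagorean + double angle)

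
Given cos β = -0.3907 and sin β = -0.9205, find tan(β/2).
tan(β/2) = sin β / (1 + cos β) = -1.511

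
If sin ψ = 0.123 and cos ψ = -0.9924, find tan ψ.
tan ψ = sin ψ / cos ψ = -0.1239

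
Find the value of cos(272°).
cos(272°) = 0.0349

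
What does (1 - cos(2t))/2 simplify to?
(1 - cos(2t))/2 = sin²t (using Power reduction)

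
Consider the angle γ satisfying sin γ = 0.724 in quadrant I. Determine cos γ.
cos γ = √(1 - sin²γ) = 0.6898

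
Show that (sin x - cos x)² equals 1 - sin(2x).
LHS = sin²x - 2 sin x cos x + cos²x = (sin²x + cos²x) - 2 sin x cos x = 1 - sin(2x) = RHS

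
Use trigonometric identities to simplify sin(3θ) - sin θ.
sin(3θ) - sin θ = 2 cos(2θ) sin θ (using Sum-to-product)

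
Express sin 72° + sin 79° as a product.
sin 72° + sin 79° = 2 sin(75.5°) cos(-3.5°)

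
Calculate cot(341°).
cot(341°) = -2.904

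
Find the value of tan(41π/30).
tan(41π/30) = 2.246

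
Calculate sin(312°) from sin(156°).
sin(312°) = 2 sin 156° cos 156° = -0.7431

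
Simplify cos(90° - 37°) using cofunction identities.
cos(90° - 37°) = sin(37°)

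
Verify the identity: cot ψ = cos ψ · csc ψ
RHS = cos ψ · (1/sin ψ) = cos ψ/sin ψ = cot ψ = LHS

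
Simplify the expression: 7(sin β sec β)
7(sin β sec β) = 7(tan β) (using Reciprocal + quotient)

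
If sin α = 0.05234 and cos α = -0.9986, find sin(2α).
sin(2α) = 2 sin α cos α = -0.1045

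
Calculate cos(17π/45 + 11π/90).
cos(17π/45 + 11π/90) = cos 17π/45 cos 11π/90 - sin 17π/45 sin 11π/90 = 0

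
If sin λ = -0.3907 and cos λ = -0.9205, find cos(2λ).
cos(2λ) = cos²λ - sin²λ = 0.6947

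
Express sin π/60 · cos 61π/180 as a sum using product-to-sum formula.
sin π/60 cos 61π/180 = (1/2)[sin(π/60+61π/180) + sin(π/60-61π/180)]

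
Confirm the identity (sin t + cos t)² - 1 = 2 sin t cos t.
LHS = sin²t + 2 sin t cos t + cos²t - 1 = (sin²t + cos²t) + 2 sin t cos t - 1 = 1 + 2 sin t cos t - 1 = 2 sin t cos t = RHS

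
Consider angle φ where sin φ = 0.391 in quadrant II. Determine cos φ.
cos φ = ±√(1 - sin²φ) = -0.9204 (negative in QII)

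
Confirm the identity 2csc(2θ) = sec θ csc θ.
LHS = 2/sin(2θ) = 2/(2 sin θ cos θ) = 1/(sin θ cos θ) = (1/cos θ)(1/sin θ) = sec θ csc θ = RHS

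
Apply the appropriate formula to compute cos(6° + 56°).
cos(6° + 56°) = cos 6° cos 56° - sin 6° sin 56° = 0.4695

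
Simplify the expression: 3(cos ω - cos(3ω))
3(cos ω - cos(3ω)) = 3(2 sin(2ω) sin ω) (using Sum-to-product)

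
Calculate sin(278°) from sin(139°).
sin(278°) = 2 sin 139° cos 139° = -0.9903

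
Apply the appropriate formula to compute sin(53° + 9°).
sin(53° + 9°) = sin 53° cos 9° + cos 53° sin 9° = 0.8829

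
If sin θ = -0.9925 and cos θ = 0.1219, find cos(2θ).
cos(2θ) = cos²θ - sin²θ = -0.9702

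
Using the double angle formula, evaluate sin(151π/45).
sin(151π/45) = 2 sin 151π/90 cos 151π/90 = -0.8988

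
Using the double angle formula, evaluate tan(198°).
tan(198°) = 2 tan 99° / (1 - tan²99°) = 0.3249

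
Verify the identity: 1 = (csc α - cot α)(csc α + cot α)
RHS = csc²α - cot²α = (1 + cot²α) - cot²α = 1 = LHS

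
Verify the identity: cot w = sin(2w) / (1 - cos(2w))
RHS = 2 sin w cos w / (2sin²w) = cos w/sin w = cot w = LHS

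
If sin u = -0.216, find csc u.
csc u = 1/sin u = -4.63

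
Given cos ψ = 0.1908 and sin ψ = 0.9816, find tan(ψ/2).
tan(ψ/2) = sin ψ / (1 + cos ψ) = 0.8243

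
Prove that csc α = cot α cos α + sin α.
RHS = cos²α/sin α + sin α = (cos²α + sin²α)/sin α = 1/sin α = csc α = LHS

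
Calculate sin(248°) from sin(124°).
sin(248°) = 2 sin 124° cos 124° = -0.9272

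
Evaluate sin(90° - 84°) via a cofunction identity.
sin(90° - 84°) = cos(84°) = 0.1045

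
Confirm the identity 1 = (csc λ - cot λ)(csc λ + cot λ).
RHS = csc²λ - cot²λ = (1 + cot²λ) - cot²λ = 1 = LHS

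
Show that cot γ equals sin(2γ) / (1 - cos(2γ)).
RHS = 2 sin γ cos γ / (2sin²γ) = cos γ/sin γ = cot γ = LHS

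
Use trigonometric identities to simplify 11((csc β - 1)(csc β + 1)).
11((csc β - 1)(csc β + 1)) = 11(cot²β) (using Diff. of squares)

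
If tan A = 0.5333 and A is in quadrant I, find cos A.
cos A = 0.8824 (using tan²A + 1 = sec²A)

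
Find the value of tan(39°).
tan(39°) = 0.8098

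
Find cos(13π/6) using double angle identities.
cos(13π/6) = cos²13π/12 - sin²13π/12 = √3/2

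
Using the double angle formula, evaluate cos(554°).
cos(554°) = cos²277° - sin²277° = -0.9703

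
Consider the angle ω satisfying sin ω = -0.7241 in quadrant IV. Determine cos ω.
cos ω = √(1 - sin²ω) = 0.6897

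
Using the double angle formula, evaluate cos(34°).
cos(34°) = cos²17° - sin²17° = 0.829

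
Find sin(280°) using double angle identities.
sin(280°) = 2 sin 140° cos 140° = -0.9848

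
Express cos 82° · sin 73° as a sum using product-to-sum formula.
cos 82° sin 73° = (1/2)[sin(82°+73°) - sin(82°-73°)]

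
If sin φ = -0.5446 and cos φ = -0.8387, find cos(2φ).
cos(2φ) = cos²φ - sin²φ = 0.4068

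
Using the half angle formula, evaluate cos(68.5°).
cos(68.5°) = √((1 + cos 137°)/2) = 0.3665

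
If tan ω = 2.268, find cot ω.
cot ω = 1/tan ω = 0.4409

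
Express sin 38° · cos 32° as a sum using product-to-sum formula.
sin 38° cos 32° = (1/2)[sin(38°+32°) + sin(38°-32°)]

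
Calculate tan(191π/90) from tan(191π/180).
tan(191π/90) = 2 tan 191π/180 / (1 - tan²191π/180) = 0.404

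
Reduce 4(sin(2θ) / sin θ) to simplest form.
4(sin(2θ) / sin θ) = 4(2 cos θ) (using Double angle)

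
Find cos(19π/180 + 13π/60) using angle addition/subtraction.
cos(19π/180 + 13π/60) = cos 19π/180 cos 13π/60 - sin 19π/180 sin 13π/60 = 0.5299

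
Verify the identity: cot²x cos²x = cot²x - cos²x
RHS = cos²x/sin²x - cos²x = cos²x(1/sin²x - 1) = cos²x · (1 - sin²x)/sin²x = cos²x · cos²x/sin²x = cos²x · cot²x = LHS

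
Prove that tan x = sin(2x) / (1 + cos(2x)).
RHS = 2 sin x cos x / (2cos²x) = sin x/cos x = tan x = LHS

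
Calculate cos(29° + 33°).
cos(29° + 33°) = cos 29° cos 33° - sin 29° sin 33° = 0.4695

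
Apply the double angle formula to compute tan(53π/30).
tan(53π/30) = 2 tan 53π/60 / (1 - tan²53π/60) = -0.9004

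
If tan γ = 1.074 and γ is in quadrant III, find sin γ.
sin γ = -0.7319 (using tan²γ + 1 = sec²γ)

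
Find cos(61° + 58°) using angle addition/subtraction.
cos(61° + 58°) = cos 61° cos 58° - sin 61° sin 58° = -0.4848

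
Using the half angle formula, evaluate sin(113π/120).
sin(113π/120) = √((1 - cos 113π/60)/2) = 0.1822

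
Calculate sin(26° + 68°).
sin(26° + 68°) = sin 26° cos 68° + cos 26° sin 68° = 0.9976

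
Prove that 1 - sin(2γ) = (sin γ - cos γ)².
RHS = sin²γ - 2 sin γ cos γ + cos²γ = (sin²γ + cos²γ) - 2 sin γ cos γ = 1 - sin(2γ) = LHS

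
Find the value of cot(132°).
cot(132°) = -0.9004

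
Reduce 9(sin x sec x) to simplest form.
9(sin x sec x) = 9(tan x) (using Reciprocal + quotient)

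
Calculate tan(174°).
tan(174°) = -0.1051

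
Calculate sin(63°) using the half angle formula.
sin(63°) = √((1 - cos 126°)/2) = 0.891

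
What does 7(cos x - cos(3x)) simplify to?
7(cos x - cos(3x)) = 7(2 sin(2x) sin x) (using Sum-to-product)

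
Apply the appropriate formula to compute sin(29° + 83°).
sin(29° + 83°) = sin 29° cos 83° + cos 29° sin 83° = 0.9272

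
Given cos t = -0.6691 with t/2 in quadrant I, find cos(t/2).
cos(t/2) = ±√((1 + cos t)/2); positive since t/2 ∈ QI, so cos(t/2) = 0.4068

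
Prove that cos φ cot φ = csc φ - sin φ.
RHS = 1/sin φ - sin φ = (1 - sin²φ)/sin φ = cos²φ/sin φ = cos φ · (cos φ/sin φ) = cos φ cot φ = LHS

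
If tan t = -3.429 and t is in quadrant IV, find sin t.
sin t = -0.96 (using tan²t + 1 = sec²t)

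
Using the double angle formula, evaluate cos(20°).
cos(20°) = cos²10° - sin²10° = 0.9397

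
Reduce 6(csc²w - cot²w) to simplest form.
6(csc²w - cot²w) = 6 (using Pythagorean identity)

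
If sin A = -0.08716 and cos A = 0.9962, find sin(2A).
sin(2A) = 2 sin A cos A = -0.1737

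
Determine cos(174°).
cos(174°) = -0.9945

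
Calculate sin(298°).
sin(298°) = -0.8829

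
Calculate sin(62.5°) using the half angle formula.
sin(62.5°) = √((1 - cos 125°)/2) = 0.887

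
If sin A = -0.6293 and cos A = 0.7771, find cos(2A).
cos(2A) = cos²A - sin²A = 0.2079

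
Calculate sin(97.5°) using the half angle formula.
sin(97.5°) = √((1 - cos 195°)/2) = 0.9914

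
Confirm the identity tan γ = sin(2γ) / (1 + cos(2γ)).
RHS = 2 sin γ cos γ / (2cos²γ) = sin γ/cos γ = tan γ = LHS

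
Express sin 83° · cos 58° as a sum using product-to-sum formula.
sin 83° cos 58° = (1/2)[sin(83°+58°) + sin(83°-58°)]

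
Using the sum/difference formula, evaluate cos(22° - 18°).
cos(22° - 18°) = cos 22° cos 18° + sin 22° sin 18° = 0.9976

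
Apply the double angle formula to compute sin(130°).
sin(130°) = 2 sin 65° cos 65° = 0.766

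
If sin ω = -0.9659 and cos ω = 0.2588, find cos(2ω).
cos(2ω) = cos²ω - sin²ω = -0.866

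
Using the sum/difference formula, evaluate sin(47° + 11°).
sin(47° + 11°) = sin 47° cos 11° + cos 47° sin 11° = 0.848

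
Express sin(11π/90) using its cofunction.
sin(11π/90) = cos(π/2 - 11π/90) = cos(17π/45)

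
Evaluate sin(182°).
sin(182°) = -0.0349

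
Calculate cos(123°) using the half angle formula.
cos(123°) = -√((1 + cos 246°)/2) = -0.5446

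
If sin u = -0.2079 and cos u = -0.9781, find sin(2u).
sin(2u) = 2 sin u cos u = 0.4067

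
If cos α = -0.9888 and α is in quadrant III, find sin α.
sin α = -0.1492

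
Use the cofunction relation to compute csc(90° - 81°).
csc(90° - 81°) = sec(81°) = 6.392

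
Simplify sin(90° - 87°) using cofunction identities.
sin(90° - 87°) = cos(87°)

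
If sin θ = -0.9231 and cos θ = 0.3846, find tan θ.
tan θ = sin θ / cos θ = -2.4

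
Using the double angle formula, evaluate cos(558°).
cos(558°) = 1 - 2sin²279° = -0.9511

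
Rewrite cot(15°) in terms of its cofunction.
cot(15°) = tan(90° - 15°) = tan(75°)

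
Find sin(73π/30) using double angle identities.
sin(73π/30) = 2 sin 73π/60 cos 73π/60 = 0.9781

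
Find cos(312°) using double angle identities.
cos(312°) = cos²156° - sin²156° = 0.6691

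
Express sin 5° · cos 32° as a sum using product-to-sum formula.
sin 5° cos 32° = (1/2)[sin(5°+32°) + sin(5°-32°)]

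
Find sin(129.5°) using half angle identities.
sin(129.5°) = √((1 - cos 259°)/2) = 0.7716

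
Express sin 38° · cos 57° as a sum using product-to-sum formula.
sin 38° cos 57° = (1/2)[sin(38°+57°) + sin(38°-57°)]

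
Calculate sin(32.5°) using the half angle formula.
sin(32.5°) = √((1 - cos 65°)/2) = 0.5373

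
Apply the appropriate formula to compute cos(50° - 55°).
cos(50° - 55°) = cos 50° cos 55° + sin 50° sin 55° = 0.9962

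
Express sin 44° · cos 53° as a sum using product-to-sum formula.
sin 44° cos 53° = (1/2)[sin(44°+53°) + sin(44°-53°)]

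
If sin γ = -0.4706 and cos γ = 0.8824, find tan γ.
tan γ = sin γ / cos γ = -0.5333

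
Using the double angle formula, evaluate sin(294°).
sin(294°) = 2 sin 147° cos 147° = -0.9135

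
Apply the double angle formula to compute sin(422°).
sin(422°) = 2 sin 211° cos 211° = 0.8829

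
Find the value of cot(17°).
cot(17°) = 3.271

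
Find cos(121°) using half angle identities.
cos(121°) = -√((1 + cos 242°)/2) = -0.515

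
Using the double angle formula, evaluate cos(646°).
cos(646°) = cos²323° - sin²323° = 0.2756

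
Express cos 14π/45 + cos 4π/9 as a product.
cos 14π/45 + cos 4π/9 = 2 cos(17π/45) cos(-π/15)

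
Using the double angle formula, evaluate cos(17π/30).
cos(17π/30) = cos²17π/60 - sin²17π/60 = -0.2079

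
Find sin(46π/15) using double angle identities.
sin(46π/15) = 2 sin 23π/15 cos 23π/15 = -0.2079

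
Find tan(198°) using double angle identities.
tan(198°) = 2 tan 99° / (1 - tan²99°) = 0.3249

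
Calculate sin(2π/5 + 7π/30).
sin(2π/5 + 7π/30) = sin 2π/5 cos 7π/30 + cos 2π/5 sin 7π/30 = 0.9135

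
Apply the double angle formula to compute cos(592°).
cos(592°) = cos²296° - sin²296° = -0.6157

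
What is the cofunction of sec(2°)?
sec(2°) = csc(90° - 2°) = csc(88°)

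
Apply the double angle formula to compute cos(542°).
cos(542°) = 2cos²271° - 1 = -0.9994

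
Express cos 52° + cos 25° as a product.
cos 52° + cos 25° = 2 cos(38.5°) cos(13.5°)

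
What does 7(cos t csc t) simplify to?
7(cos t csc t) = 7(cot t) (using Reciprocal + quotient)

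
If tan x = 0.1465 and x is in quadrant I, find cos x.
cos x = 0.9894 (using tan²x + 1 = sec²x)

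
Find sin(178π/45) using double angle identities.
sin(178π/45) = 2 sin 89π/45 cos 89π/45 = -0.1392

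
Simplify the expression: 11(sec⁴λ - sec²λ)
11(sec⁴λ - sec²λ) = 11(tan⁴λ + tan²λ) (using Pythagorean)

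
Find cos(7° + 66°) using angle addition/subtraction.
cos(7° + 66°) = cos 7° cos 66° - sin 7° sin 66° = 0.2924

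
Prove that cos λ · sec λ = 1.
LHS = cos λ · (1/cos λ) = 1 = RHS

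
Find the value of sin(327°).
sin(327°) = -0.5446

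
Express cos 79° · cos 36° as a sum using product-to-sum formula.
cos 79° cos 36° = (1/2)[cos(79°-36°) + cos(79°+36°)]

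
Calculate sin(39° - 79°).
sin(39° - 79°) = sin 39° cos 79° - cos 39° sin 79° = -0.6428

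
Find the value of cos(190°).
cos(190°) = -0.9848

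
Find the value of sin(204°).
sin(204°) = -0.4067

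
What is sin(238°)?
sin(238°) = -0.848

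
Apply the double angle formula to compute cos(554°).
cos(554°) = 2cos²277° - 1 = -0.9703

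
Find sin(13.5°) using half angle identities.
sin(13.5°) = √((1 - cos 27°)/2) = 0.2334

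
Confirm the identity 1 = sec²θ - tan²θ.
RHS = 1/cos²θ - sin²θ/cos²θ = (1 - sin²θ)/cos²θ = cos²θ/cos²θ = 1 = LHS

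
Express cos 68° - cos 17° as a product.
cos 68° - cos 17° = -2 sin(42.5°) sin(25.5°)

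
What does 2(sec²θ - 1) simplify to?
2(sec²θ - 1) = 2(tan²θ) (using Pythagorean identity)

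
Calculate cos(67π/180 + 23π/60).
cos(67π/180 + 23π/60) = cos 67π/180 cos 23π/60 - sin 67π/180 sin 23π/60 = -0.7193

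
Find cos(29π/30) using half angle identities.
cos(29π/30) = -√((1 + cos 29π/15)/2) = -0.9945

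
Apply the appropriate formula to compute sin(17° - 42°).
sin(17° - 42°) = sin 17° cos 42° - cos 17° sin 42° = -0.4226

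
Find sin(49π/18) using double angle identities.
sin(49π/18) = 2 sin 49π/36 cos 49π/36 = 0.766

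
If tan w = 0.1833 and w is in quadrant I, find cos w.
cos w = 0.9836 (using tan²w + 1 = sec²w)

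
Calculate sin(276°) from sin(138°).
sin(276°) = 2 sin 138° cos 138° = -0.9945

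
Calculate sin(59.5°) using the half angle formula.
sin(59.5°) = √((1 - cos 119°)/2) = 0.8616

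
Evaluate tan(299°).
tan(299°) = -1.804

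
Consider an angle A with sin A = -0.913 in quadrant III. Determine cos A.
cos A = ±√(1 - sin²A) = -0.408 (negative in QIII)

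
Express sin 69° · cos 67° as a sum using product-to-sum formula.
sin 69° cos 67° = (1/2)[sin(69°+67°) + sin(69°-67°)]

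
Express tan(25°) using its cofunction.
tan(25°) = cot(90° - 25°) = cot(65°)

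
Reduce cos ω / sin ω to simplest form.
cos ω / sin ω = cot ω (using Quotient identity)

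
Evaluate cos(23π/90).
cos(23π/90) = 0.6947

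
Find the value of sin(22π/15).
sin(22π/15) = -0.9945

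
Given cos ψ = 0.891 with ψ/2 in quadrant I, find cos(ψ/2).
cos(ψ/2) = ±√((1 + cos ψ)/2); positive since ψ/2 ∈ QI, so cos(ψ/2) = 0.9724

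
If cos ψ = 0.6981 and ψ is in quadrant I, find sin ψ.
sin ψ = 0.716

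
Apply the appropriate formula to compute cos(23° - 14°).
cos(23° - 14°) = cos 23° cos 14° + sin 23° sin 14° = 0.9877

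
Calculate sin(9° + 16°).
sin(9° + 16°) = sin 9° cos 16° + cos 9° sin 16° = 0.4226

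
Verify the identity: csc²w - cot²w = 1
LHS = 1/sin²w - cos²w/sin²w = (1 - cos²w)/sin²w = sin²w/sin²w = 1 = RHS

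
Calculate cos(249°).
cos(249°) = -0.3584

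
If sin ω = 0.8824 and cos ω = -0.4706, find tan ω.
tan ω = sin ω / cos ω = -1.875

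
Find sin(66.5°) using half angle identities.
sin(66.5°) = √((1 - cos 133°)/2) = 0.9171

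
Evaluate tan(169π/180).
tan(169π/180) = -0.1944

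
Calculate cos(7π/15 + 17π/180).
cos(7π/15 + 17π/180) = cos 7π/15 cos 17π/180 - sin 7π/15 sin 17π/180 = -0.1908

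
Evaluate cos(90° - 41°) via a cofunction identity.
cos(90° - 41°) = sin(41°) = 0.6561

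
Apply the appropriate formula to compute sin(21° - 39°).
sin(21° - 39°) = sin 21° cos 39° - cos 21° sin 39° = -0.309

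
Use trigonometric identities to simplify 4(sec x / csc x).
4(sec x / csc x) = 4(tan x) (using Reciprocal identities)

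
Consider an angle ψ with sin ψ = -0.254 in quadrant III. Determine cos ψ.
cos ψ = ±√(1 - sin²ψ) = -0.9672 (negative in QIII)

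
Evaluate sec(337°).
sec(337°) = 1.086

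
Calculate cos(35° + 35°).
cos(35° + 35°) = cos 35° cos 35° - sin 35° sin 35° = 0.342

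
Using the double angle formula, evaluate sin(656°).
sin(656°) = 2 sin 328° cos 328° = -0.8988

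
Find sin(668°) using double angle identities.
sin(668°) = 2 sin 334° cos 334° = -0.788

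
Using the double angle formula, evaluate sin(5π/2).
sin(5π/2) = 2 sin 5π/4 cos 5π/4 = 1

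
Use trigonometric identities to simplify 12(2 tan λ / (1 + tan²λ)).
12(2 tan λ / (1 + tan²λ)) = 12(sin(2λ)) (using Double angle)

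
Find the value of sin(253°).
sin(253°) = -0.9563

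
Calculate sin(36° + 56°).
sin(36° + 56°) = sin 36° cos 56° + cos 36° sin 56° = 0.9994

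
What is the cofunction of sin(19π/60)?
sin(19π/60) = cos(π/2 - 19π/60) = cos(11π/60)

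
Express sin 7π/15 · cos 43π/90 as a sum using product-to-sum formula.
sin 7π/15 cos 43π/90 = (1/2)[sin(7π/15+43π/90) + sin(7π/15-43π/90)]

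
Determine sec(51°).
sec(51°) = 1.589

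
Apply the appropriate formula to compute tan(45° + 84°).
tan(45° + 84°) = (tan 45° + tan 84°)/(1 - tan 45° tan 84°) = -1.235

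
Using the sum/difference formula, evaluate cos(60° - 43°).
cos(60° - 43°) = cos 60° cos 43° + sin 60° sin 43° = 0.9563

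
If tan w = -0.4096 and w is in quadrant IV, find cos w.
cos w = 0.9254 (using tan²w + 1 = sec²w)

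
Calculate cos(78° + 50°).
cos(78° + 50°) = cos 78° cos 50° - sin 78° sin 50° = -0.6157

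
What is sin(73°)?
sin(73°) = 0.9563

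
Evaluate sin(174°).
sin(174°) = 0.1045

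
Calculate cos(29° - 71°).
cos(29° - 71°) = cos 29° cos 71° + sin 29° sin 71° = 0.7431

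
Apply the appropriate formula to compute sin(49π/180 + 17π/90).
sin(49π/180 + 17π/90) = sin 49π/180 cos 17π/90 + cos 49π/180 sin 17π/90 = 0.9925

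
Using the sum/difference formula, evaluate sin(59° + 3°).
sin(59° + 3°) = sin 59° cos 3° + cos 59° sin 3° = 0.8829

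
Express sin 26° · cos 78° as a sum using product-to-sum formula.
sin 26° cos 78° = (1/2)[sin(26°+78°) + sin(26°-78°)]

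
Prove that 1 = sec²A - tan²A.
RHS = 1/cos²A - sin²A/cos²A = (1 - sin²A)/cos²A = cos²A/cos²A = 1 = LHS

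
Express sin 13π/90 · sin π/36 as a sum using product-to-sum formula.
sin 13π/90 sin π/36 = (1/2)[cos(13π/90-π/36) - cos(13π/90+π/36)]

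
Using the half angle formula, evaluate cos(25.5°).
cos(25.5°) = √((1 + cos 51°)/2) = 0.9026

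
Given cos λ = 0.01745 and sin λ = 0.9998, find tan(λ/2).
tan(λ/2) = sin λ / (1 + cos λ) = 0.9827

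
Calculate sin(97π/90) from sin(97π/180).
sin(97π/90) = 2 sin 97π/180 cos 97π/180 = -0.2419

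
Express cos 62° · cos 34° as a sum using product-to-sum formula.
cos 62° cos 34° = (1/2)[cos(62°-34°) + cos(62°+34°)]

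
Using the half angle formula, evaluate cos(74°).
cos(74°) = √((1 + cos 148°)/2) = 0.2756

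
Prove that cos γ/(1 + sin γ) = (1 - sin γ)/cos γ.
RHS = (1 - sin γ)(1 + sin γ) / (cos γ(1 + sin γ)) = (1 - sin²γ) / (cos γ(1 + sin γ)) = cos²γ / (cos γ(1 + sin γ)) = cos γ/(1 + sin γ) = LHS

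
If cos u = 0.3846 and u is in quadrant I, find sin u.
sin u = 0.9231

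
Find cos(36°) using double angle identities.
cos(36°) = cos²18° - sin²18° = 0.809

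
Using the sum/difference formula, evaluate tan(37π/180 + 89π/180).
tan(37π/180 + 89π/180) = (tan 37π/180 + tan 89π/180)/(1 - tan 37π/180 tan 89π/180) = -1.376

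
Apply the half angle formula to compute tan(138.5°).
tan(138.5°) = sin 277° / (1 + cos 277°) = -0.8847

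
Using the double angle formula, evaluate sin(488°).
sin(488°) = 2 sin 244° cos 244° = 0.788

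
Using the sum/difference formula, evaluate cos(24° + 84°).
cos(24° + 84°) = cos 24° cos 84° - sin 24° sin 84° = -0.309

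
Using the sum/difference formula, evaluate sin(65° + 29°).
sin(65° + 29°) = sin 65° cos 29° + cos 65° sin 29° = 0.9976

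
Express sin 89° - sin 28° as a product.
sin 89° - sin 28° = 2 cos(58.5°) sin(30.5°)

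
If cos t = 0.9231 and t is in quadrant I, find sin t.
sin t = 0.3846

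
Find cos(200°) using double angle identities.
cos(200°) = cos²100° - sin²100° = -0.9397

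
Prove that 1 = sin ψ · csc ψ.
RHS = sin ψ · (1/sin ψ) = 1 = LHS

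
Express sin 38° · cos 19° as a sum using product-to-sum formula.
sin 38° cos 19° = (1/2)[sin(38°+19°) + sin(38°-19°)]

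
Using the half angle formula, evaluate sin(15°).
sin(15°) = √((1 - cos 30°)/2) = (√6-√2)/4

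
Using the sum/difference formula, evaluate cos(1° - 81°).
cos(1° - 81°) = cos 1° cos 81° + sin 1° sin 81° = 0.1736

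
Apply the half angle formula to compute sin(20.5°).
sin(20.5°) = √((1 - cos 41°)/2) = 0.3502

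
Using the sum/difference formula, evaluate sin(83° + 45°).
sin(83° + 45°) = sin 83° cos 45° + cos 83° sin 45° = 0.788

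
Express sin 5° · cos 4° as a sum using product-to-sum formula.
sin 5° cos 4° = (1/2)[sin(5°+4°) + sin(5°-4°)]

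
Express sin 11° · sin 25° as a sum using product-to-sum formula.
sin 11° sin 25° = (1/2)[cos(11°-25°) - cos(11°+25°)]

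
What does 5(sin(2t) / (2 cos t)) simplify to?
5(sin(2t) / (2 cos t)) = 5(sin t) (using Double angle)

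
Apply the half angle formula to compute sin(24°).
sin(24°) = √((1 - cos 48°)/2) = 0.4067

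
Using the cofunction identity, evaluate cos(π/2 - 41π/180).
cos(π/2 - 41π/180) = sin(41π/180) = 0.6561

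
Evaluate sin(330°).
sin(330°) = -1/2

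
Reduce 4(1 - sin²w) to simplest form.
4(1 - sin²w) = 4(cos²w) (using Pythagorean identity)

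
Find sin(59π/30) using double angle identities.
sin(59π/30) = 2 sin 59π/60 cos 59π/60 = -0.1045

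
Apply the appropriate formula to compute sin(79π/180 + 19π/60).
sin(79π/180 + 19π/60) = sin 79π/180 cos 19π/60 + cos 79π/180 sin 19π/60 = 0.6947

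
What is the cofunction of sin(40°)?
sin(40°) = cos(90° - 40°) = cos(50°)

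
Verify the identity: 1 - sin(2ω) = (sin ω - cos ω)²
RHS = sin²ω - 2 sin ω cos ω + cos²ω = (sin²ω + cos²ω) - 2 sin ω cos ω = 1 - sin(2ω) = LHS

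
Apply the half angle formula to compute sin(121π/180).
sin(121π/180) = √((1 - cos 121π/90)/2) = 0.8572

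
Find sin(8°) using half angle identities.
sin(8°) = √((1 - cos 16°)/2) = 0.1392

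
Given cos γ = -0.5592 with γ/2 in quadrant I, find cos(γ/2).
cos(γ/2) = ±√((1 + cos γ)/2); positive since γ/2 ∈ QI, so cos(γ/2) = 0.4695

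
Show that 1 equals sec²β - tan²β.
RHS = 1/cos²β - sin²β/cos²β = (1 - sin²β)/cos²β = cos²β/cos²β = 1 = LHS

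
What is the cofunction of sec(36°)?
sec(36°) = csc(90° - 36°) = csc(54°)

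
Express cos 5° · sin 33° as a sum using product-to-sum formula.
cos 5° sin 33° = (1/2)[sin(5°+33°) - sin(5°-33°)]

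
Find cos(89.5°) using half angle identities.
cos(89.5°) = √((1 + cos 179°)/2) = 0.008727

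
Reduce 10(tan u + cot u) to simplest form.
10(tan u + cot u) = 10(sec u csc u) (using Quotient identities)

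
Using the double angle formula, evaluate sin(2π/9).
sin(2π/9) = 2 sin π/9 cos π/9 = 0.6428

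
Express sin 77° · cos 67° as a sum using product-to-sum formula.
sin 77° cos 67° = (1/2)[sin(77°+67°) + sin(77°-67°)]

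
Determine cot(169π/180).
cot(169π/180) = -5.145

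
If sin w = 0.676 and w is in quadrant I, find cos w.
cos w = 0.7369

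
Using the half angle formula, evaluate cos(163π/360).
cos(163π/360) = √((1 + cos 163π/180)/2) = 0.1478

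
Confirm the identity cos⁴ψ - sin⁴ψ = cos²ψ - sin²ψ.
LHS = (cos²ψ - sin²ψ)(cos²ψ + sin²ψ) = (cos²ψ - sin²ψ) · 1 = cos²ψ - sin²ψ = RHS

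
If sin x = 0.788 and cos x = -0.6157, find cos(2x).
cos(2x) = cos²x - sin²x = -0.2419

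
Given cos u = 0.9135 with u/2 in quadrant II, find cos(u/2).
cos(u/2) = ±√((1 + cos u)/2); negative since u/2 ∈ QII, so cos(u/2) = -0.9781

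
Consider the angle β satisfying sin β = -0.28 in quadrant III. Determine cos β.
cos β = ±√(1 - sin²β) = -0.96 (negative in QIII)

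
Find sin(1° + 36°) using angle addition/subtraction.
sin(1° + 36°) = sin 1° cos 36° + cos 1° sin 36° = 0.6018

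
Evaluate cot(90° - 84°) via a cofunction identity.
cot(90° - 84°) = tan(84°) = 9.514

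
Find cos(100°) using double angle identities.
cos(100°) = cos²50° - sin²50° = -0.1736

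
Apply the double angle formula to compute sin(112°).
sin(112°) = 2 sin 56° cos 56° = 0.9272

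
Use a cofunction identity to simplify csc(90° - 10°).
csc(90° - 10°) = sec(10°)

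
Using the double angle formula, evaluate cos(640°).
cos(640°) = cos²320° - sin²320° = 0.1736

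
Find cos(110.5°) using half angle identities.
cos(110.5°) = -√((1 + cos 221°)/2) = -0.3502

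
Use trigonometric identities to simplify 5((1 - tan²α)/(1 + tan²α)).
5((1 - tan²α)/(1 + tan²α)) = 5(cos(2α)) (using Double angle)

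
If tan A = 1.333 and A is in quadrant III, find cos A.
cos A = -0.6001 (using tan²A + 1 = sec²A)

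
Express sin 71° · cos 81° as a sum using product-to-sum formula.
sin 71° cos 81° = (1/2)[sin(71°+81°) + sin(71°-81°)]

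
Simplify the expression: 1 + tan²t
1 + tan²t = sec²t (using Pythagorean identity)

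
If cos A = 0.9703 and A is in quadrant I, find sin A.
sin A = 0.2419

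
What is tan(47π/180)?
tan(47π/180) = 1.072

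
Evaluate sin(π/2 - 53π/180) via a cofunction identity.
sin(π/2 - 53π/180) = cos(53π/180) = 0.6018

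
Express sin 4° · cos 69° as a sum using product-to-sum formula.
sin 4° cos 69° = (1/2)[sin(4°+69°) + sin(4°-69°)]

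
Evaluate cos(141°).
cos(141°) = -0.7771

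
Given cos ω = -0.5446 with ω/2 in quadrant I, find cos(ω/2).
cos(ω/2) = ±√((1 + cos ω)/2); positive since ω/2 ∈ QI, so cos(ω/2) = 0.4772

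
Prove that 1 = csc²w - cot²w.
RHS = 1/sin²w - cos²w/sin²w = (1 - cos²w)/sin²w = sin²w/sin²w = 1 = LHS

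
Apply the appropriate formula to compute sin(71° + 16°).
sin(71° + 16°) = sin 71° cos 16° + cos 71° sin 16° = 0.9986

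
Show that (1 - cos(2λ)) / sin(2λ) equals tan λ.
LHS = 2sin²λ / (2 sin λ cos λ) = sin λ/cos λ = tan λ = RHS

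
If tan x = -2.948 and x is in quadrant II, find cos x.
cos x = -0.3212 (using tan²x + 1 = sec²x)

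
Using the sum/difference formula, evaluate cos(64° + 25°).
cos(64° + 25°) = cos 64° cos 25° - sin 64° sin 25° = 0.01745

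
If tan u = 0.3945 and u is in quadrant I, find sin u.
sin u = 0.367 (using tan²u + 1 = sec²u)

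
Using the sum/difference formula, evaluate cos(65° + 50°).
cos(65° + 50°) = cos 65° cos 50° - sin 65° sin 50° = -0.4226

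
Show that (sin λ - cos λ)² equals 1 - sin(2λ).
LHS = sin²λ - 2 sin λ cos λ + cos²λ = (sin²λ + cos²λ) - 2 sin λ cos λ = 1 - sin(2λ) = RHS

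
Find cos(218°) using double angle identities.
cos(218°) = 2cos²109° - 1 = -0.788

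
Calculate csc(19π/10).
csc(19π/10) = -3.236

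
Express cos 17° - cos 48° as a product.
cos 17° - cos 48° = -2 sin(32.5°) sin(-15.5°)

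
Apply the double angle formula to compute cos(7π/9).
cos(7π/9) = cos²7π/18 - sin²7π/18 = -0.766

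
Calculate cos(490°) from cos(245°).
cos(490°) = cos²245° - sin²245° = -0.6428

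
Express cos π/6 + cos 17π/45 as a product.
cos π/6 + cos 17π/45 = 2 cos(49π/180) cos(-19π/180)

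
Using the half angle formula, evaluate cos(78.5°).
cos(78.5°) = √((1 + cos 157°)/2) = 0.1994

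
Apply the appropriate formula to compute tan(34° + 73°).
tan(34° + 73°) = (tan 34° + tan 73°)/(1 - tan 34° tan 73°) = -3.271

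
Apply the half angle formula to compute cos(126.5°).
cos(126.5°) = -√((1 + cos 253°)/2) = -0.5948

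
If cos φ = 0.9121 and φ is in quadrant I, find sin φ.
sin φ = 0.41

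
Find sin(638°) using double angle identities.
sin(638°) = 2 sin 319° cos 319° = -0.9903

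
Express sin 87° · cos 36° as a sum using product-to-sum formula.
sin 87° cos 36° = (1/2)[sin(87°+36°) + sin(87°-36°)]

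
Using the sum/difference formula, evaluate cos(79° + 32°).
cos(79° + 32°) = cos 79° cos 32° - sin 79° sin 32° = -0.3584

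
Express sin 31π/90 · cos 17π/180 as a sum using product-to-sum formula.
sin 31π/90 cos 17π/180 = (1/2)[sin(31π/90+17π/180) + sin(31π/90-17π/180)]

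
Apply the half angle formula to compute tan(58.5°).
tan(58.5°) = sin 117° / (1 + cos 117°) = 1.632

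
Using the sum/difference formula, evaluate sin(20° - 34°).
sin(20° - 34°) = sin 20° cos 34° - cos 20° sin 34° = -0.2419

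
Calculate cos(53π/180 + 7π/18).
cos(53π/180 + 7π/18) = cos 53π/180 cos 7π/18 - sin 53π/180 sin 7π/18 = -0.5446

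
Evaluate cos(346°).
cos(346°) = 0.9703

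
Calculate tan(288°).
tan(288°) = -3.078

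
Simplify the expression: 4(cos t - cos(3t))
4(cos t - cos(3t)) = 4(2 sin(2t) sin t) (using Sum-to-product)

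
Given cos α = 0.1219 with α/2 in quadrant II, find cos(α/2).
cos(α/2) = ±√((1 + cos α)/2); negative since α/2 ∈ QII, so cos(α/2) = -0.749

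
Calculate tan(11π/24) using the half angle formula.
tan(11π/24) = sin 11π/12 / (1 + cos 11π/12) = 7.596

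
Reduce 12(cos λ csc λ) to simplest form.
12(cos λ csc λ) = 12(cot λ) (using Reciprocal + quotient)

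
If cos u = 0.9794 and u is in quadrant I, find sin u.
sin u = 0.2019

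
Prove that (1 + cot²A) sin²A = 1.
LHS = csc²A · sin²A = (1/sin²A) · sin²A = 1 = RHS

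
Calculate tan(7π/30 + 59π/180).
tan(7π/30 + 59π/180) = (tan 7π/30 + tan 59π/180)/(1 - tan 7π/30 tan 59π/180) = -5.145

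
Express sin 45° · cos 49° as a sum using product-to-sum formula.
sin 45° cos 49° = (1/2)[sin(45°+49°) + sin(45°-49°)]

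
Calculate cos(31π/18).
cos(31π/18) = 0.6428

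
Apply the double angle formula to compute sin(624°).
sin(624°) = 2 sin 312° cos 312° = -0.9945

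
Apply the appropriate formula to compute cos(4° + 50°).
cos(4° + 50°) = cos 4° cos 50° - sin 4° sin 50° = 0.5878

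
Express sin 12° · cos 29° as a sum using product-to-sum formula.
sin 12° cos 29° = (1/2)[sin(12°+29°) + sin(12°-29°)]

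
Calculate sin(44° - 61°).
sin(44° - 61°) = sin 44° cos 61° - cos 44° sin 61° = -0.2924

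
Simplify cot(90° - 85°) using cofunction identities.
cot(90° - 85°) = tan(85°)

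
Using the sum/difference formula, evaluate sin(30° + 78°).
sin(30° + 78°) = sin 30° cos 78° + cos 30° sin 78° = 0.9511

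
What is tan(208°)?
tan(208°) = 0.5317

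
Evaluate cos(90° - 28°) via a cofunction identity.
cos(90° - 28°) = sin(28°) = 0.4695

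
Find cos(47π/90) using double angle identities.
cos(47π/90) = cos²47π/180 - sin²47π/180 = -0.06976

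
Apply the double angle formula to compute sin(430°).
sin(430°) = 2 sin 215° cos 215° = 0.9397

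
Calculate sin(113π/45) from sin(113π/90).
sin(113π/45) = 2 sin 113π/90 cos 113π/90 = 0.9994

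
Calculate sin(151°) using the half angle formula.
sin(151°) = √((1 - cos 302°)/2) = 0.4848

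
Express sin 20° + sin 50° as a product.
sin 20° + sin 50° = 2 sin(35°) cos(-15°)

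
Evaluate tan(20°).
tan(20°) = 0.364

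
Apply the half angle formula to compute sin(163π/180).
sin(163π/180) = √((1 - cos 163π/90)/2) = 0.2924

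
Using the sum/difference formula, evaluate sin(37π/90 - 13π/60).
sin(37π/90 - 13π/60) = sin 37π/90 cos 13π/60 - cos 37π/90 sin 13π/60 = 0.5736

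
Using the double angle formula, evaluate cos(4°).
cos(4°) = cos²2° - sin²2° = 0.9976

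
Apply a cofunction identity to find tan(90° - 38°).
tan(90° - 38°) = cot(38°) = 1.28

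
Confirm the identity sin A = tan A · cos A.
RHS = (sin A/cos A) · cos A = sin A = LHS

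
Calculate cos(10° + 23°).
cos(10° + 23°) = cos 10° cos 23° - sin 10° sin 23° = 0.8387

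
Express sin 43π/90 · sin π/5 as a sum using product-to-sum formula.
sin 43π/90 sin π/5 = (1/2)[cos(43π/90-π/5) - cos(43π/90+π/5)]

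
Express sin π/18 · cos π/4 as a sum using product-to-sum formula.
sin π/18 cos π/4 = (1/2)[sin(π/18+π/4) + sin(π/18-π/4)]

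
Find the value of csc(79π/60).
csc(79π/60) = -1.192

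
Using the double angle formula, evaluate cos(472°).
cos(472°) = cos²236° - sin²236° = -0.3746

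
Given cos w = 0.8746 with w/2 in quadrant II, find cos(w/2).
cos(w/2) = ±√((1 + cos w)/2); negative since w/2 ∈ QII, so cos(w/2) = -0.9681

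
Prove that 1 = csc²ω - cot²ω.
RHS = 1/sin²ω - cos²ω/sin²ω = (1 - cos²ω)/sin²ω = sin²ω/sin²ω = 1 = LHS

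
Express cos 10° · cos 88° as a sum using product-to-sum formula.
cos 10° cos 88° = (1/2)[cos(10°-88°) + cos(10°+88°)]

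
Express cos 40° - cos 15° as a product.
cos 40° - cos 15° = -2 sin(27.5°) sin(12.5°)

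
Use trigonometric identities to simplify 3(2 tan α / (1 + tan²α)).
3(2 tan α / (1 + tan²α)) = 3(sin(2α)) (using Double angle)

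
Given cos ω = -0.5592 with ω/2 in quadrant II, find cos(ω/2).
cos(ω/2) = ±√((1 + cos ω)/2); negative since ω/2 ∈ QII, so cos(ω/2) = -0.4695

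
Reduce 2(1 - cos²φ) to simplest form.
2(1 - cos²φ) = 2(sin²φ) (using Pythagorean identity)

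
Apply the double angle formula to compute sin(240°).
sin(240°) = 2 sin 120° cos 120° = -√3/2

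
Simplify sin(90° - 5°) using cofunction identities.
sin(90° - 5°) = cos(5°)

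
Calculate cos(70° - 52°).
cos(70° - 52°) = cos 70° cos 52° + sin 70° sin 52° = 0.9511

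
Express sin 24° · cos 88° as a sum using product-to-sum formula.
sin 24° cos 88° = (1/2)[sin(24°+88°) + sin(24°-88°)]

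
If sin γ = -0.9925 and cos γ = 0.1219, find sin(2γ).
sin(2γ) = 2 sin γ cos γ = -0.242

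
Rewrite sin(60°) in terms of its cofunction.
sin(60°) = cos(90° - 60°) = cos(30°)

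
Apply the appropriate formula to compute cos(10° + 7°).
cos(10° + 7°) = cos 10° cos 7° - sin 10° sin 7° = 0.9563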